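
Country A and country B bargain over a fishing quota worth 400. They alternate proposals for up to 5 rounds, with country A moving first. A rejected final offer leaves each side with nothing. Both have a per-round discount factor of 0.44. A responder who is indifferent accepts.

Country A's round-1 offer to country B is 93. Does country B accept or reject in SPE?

Round 5 (country A proposes): country B will accept anything ≥ 0, so country A offers 0 and keeps 400.
Round 4 (country B proposes): country A can get 400 next round, worth 0.44 × 400 = 176 now, so country B offers 176, keeping 224.
Round 3 (country A proposes): country B can get 224 next round, worth 0.44 × 224 = 98.56 now. Country A offers 98.56 and keeps 400 − 98.56 = 301.44.
Round 2 (country B proposes): country A can get 301.44 next round, worth 0.44 × 301.44 = 132.6336 now, so country B offers 132.6336, keeping 267.3664.
So by rejecting in round 1, country B gets 267.3664 next round, worth 0.44 × 267.3664 = 117.641216 now.
Offer 93 < 117.641216, so country B rejects.

Reject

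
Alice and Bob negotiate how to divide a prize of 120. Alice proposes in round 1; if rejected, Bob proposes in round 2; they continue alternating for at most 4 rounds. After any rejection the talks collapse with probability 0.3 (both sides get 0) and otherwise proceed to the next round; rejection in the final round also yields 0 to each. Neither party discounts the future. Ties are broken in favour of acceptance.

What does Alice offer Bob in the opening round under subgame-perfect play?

Round 4 (Bob proposes): Alice will accept anything ≥ 0, so Bob offers 0 and keeps 120.
Round 3 (Alice proposes): rejecting gives Bob an expected 0.7 × 120 = 84. Alice offers 84 and keeps 120 − 84 = 36.
Round 2 (Bob proposes): rejecting gives Alice an expected 0.7 × 36 = 25.2. Bob offers 25.2 and keeps 120 − 25.2 = 94.8.
Round 1 (Alice proposes): rejecting gives Bob an expected 0.7 × 94.8 = 66.36; Alice offers that and keeps 53.64.

66.36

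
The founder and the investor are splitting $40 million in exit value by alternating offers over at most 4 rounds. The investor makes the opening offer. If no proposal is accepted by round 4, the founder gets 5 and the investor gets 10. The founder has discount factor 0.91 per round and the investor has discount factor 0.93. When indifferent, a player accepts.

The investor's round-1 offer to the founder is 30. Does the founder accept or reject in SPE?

Work out the founder's continuation value if the offer is rejected.
Round 4 (the founder proposes): the investor gets 10 if talks fail, so the founder offers 10 and keeps 30.
Round 3 (the investor proposes): the founder can get 30 next round, worth 0.91 × 30 = 27.3 now; the investor offers that and keeps 12.7.
Round 2 (the founder proposes): the investor can get 12.7 next round, worth 0.93 × 12.7 = 11.811 now. The founder offers 11.811 and keeps 40 − 11.811 = 28.189.
So by rejecting in round 1, the founder gets 28.189 next round, worth 0.91 × 28.189 = 25.65199 now.
Offer 30 ≥ 25.65199, so the founder accepts.

Accept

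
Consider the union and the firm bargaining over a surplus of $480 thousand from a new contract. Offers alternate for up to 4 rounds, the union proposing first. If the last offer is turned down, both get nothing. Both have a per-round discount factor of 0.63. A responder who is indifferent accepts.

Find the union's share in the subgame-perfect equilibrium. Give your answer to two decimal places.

248.09

Round 4 (the firm proposes): rejection yields 0 for the union; the firm offers 0 and keeps 480.
Round 3 (the union proposes): the firm can get 480 next round, worth 0.63 × 480 = 302.4 now. The union offers 302.4 and keeps 480 − 302.4 = 177.6.
Round 2 (the firm proposes): the union can get 177.6 next round, worth 0.63 × 177.6 = 111.888 now, so the firm offers 111.888, keeping 368.112.
Round 1 (the union proposes): the firm can get 368.112 next round, worth 0.63 × 368.112 = 231.91056 now. The union offers 231.91056 and keeps 480 − 231.91056 = 248.08944.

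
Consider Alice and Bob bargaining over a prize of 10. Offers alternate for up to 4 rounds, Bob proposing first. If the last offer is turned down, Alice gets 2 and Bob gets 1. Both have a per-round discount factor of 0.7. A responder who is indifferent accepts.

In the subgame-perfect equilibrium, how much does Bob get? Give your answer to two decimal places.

Round 4 (Alice proposes): Bob gets 1 if talks fail, so Alice offers 1 and keeps 9.
Round 3 (Bob proposes): Alice can get 9 next round, worth 0.7 × 9 = 6.3 now, so Bob offers 6.3, keeping 3.7.
Round 2 (Alice proposes): Bob can get 3.7 next round, worth 0.7 × 3.7 = 2.59 now; Alice offers that and keeps 7.41.
Round 1 (Bob proposes): Alice can get 7.41 next round, worth 0.7 × 7.41 = 5.187 now. Bob offers 5.187 and keeps 10 − 5.187 = 4.813.

4.81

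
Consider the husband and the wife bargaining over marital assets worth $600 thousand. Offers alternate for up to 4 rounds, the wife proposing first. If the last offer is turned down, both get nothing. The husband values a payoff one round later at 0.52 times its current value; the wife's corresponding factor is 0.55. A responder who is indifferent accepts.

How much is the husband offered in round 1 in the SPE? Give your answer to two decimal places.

229.63

Round 4 (the husband proposes): rejection yields 0 for the wife; the husband offers 0 and keeps 600.
Round 3 (the wife proposes): the husband can get 600 next round, worth 0.52 × 600 = 312 now; the wife offers that and keeps 288.
Round 2 (the husband proposes): the wife can get 288 next round, worth 0.55 × 288 = 158.4 now. The husband offers 158.4 and keeps 600 − 158.4 = 441.6.
Round 1 (the wife proposes): the husband can get 441.6 next round, worth 0.52 × 441.6 = 229.632 now; the wife offers that and keeps 370.368.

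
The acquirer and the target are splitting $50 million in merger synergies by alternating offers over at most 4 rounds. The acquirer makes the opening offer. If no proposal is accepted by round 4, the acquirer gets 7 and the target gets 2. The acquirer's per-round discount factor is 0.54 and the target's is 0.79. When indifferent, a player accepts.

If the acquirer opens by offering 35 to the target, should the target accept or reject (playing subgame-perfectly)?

Work out the target's continuation value if the offer is rejected.
Round 4 (the target proposes): the acquirer gets 7 if talks fail, so the target offers 7 and keeps 43.
Round 3 (the acquirer proposes): the target can get 43 next round, worth 0.79 × 43 = 33.97 now, so the acquirer offers 33.97, keeping 16.03.
Round 2 (the target proposes): the acquirer can get 16.03 next round, worth 0.54 × 16.03 = 8.6562 now. The target offers 8.6562 and keeps 50 − 8.6562 = 41.3438.
So by rejecting in round 1, the target gets 41.3438 next round, worth 0.79 × 41.3438 = 32.661602 now.
Offer 35 ≥ 32.661602, so the target accepts.

Accept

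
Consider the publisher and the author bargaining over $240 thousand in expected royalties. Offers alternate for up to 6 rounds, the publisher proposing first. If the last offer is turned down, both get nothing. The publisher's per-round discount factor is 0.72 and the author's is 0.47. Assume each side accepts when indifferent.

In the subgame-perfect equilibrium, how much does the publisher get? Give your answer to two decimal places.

184.81

Round 6 (the author proposes): the publisher will accept anything ≥ 0, so the author offers 0 and keeps 240.
Round 5 (the publisher proposes): the author can get 240 next round, worth 0.47 × 240 = 112.8 now. The publisher offers 112.8 and keeps 240 − 112.8 = 127.2.
Round 4 (the author proposes): the publisher can get 127.2 next round, worth 0.72 × 127.2 = 91.584 now, so the author offers 91.584, keeping 148.416.
Round 3 (the publisher proposes): the author can get 148.416 next round, worth 0.47 × 148.416 = 69.75552 now; the publisher offers that and keeps 170.24448.
Round 2 (the author proposes): the publisher can get 170.24448 next round, worth 0.72 × 170.24448 = 122.5760256 now. The author offers 122.5760256 and keeps 240 − 122.5760256 = 117.4239744.
Round 1 (the publisher proposes): the author can get 117.4239744 next round, worth 0.47 × 117.4239744 = 55.189267968 now, so the publisher offers 55.189267968, keeping 184.810732032.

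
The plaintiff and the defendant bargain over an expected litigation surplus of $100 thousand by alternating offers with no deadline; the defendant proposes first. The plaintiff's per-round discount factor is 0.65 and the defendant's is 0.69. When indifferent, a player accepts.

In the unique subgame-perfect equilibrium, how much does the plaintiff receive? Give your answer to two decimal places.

36.54

Let x be the defendant's share when the defendant proposes and y be the plaintiff's share when the plaintiff proposes.
The plaintiff accepts iff offered ≥ 0.65·y, so x = 100 − 0.65y. Symmetrically y = 100 − 0.69x.
Substituting: x = 100 − 0.65(100 − 0.69x), giving x(1 − 0.69·0.65) = 100(1 − 0.65).
So x = 100 × 0.35 / 0.5515 ≈ 63.4633, and the plaintiff receives 100 − x ≈ 36.5367.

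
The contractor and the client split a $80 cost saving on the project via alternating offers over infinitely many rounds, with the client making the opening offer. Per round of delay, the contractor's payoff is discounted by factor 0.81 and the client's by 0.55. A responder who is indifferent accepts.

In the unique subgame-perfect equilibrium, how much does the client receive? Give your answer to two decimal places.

27.41

When the client proposes, the contractor accepts any offer worth at least 0.81 times what the contractor would get by proposing next round; and vice versa.
This gives x = 80 − 0.81y and y = 80 − 0.55x, where x and y are each side's share when it proposes.
Hence (1 − 0.81·0.55)x = 80(1 − 0.81), i.e. 0.5545·x = 15.2.
x ≈ 27.4121; the contractor's share is 80 − x ≈ 52.5879.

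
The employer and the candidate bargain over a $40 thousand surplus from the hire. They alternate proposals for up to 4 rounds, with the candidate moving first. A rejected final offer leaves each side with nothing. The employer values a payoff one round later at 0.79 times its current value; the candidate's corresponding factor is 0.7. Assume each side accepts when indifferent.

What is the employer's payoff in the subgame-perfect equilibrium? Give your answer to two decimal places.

Round 4 (the employer proposes): the candidate will accept anything ≥ 0, so the employer offers 0 and keeps 40.
Round 3 (the candidate proposes): the employer can get 40 next round, worth 0.79 × 40 = 31.6 now, so the candidate offers 31.6, keeping 8.4.
Round 2 (the employer proposes): the candidate can get 8.4 next round, worth 0.7 × 8.4 = 5.88 now; the employer offers that and keeps 34.12.
Round 1 (the candidate proposes): the employer can get 34.12 next round, worth 0.79 × 34.12 = 26.9548 now, so the candidate offers 26.9548, keeping 13.0452.

26.95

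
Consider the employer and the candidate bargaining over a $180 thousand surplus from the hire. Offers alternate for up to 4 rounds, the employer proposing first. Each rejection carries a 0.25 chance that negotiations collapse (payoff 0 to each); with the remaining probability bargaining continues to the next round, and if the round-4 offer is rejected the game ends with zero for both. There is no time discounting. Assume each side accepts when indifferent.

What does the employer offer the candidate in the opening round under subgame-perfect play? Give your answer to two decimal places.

Round 4 (the candidate proposes): rejection yields 0 for the employer; the candidate offers 0 and keeps 180.
Round 3 (the employer proposes): rejecting gives the candidate an expected 0.75 × 180 = 135. The employer offers 135 and keeps 180 − 135 = 45.
Round 2 (the candidate proposes): rejecting gives the employer an expected 0.75 × 45 = 33.75. The candidate offers 33.75 and keeps 180 − 33.75 = 146.25.
Round 1 (the employer proposes): rejecting gives the candidate an expected 0.75 × 146.25 = 109.6875; the employer offers that and keeps 70.3125.

109.69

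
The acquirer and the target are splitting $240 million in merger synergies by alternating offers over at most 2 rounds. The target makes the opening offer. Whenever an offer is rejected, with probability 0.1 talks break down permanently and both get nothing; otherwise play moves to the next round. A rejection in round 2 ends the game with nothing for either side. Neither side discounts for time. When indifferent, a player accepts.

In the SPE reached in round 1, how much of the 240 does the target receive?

24

By backward induction:
Round 2 (the acquirer proposes): the target will accept anything ≥ 0, so the acquirer offers 0 and keeps 240.
Round 1 (the target proposes): rejecting gives the acquirer an expected 0.9 × 240 = 216; the target offers that and keeps 24.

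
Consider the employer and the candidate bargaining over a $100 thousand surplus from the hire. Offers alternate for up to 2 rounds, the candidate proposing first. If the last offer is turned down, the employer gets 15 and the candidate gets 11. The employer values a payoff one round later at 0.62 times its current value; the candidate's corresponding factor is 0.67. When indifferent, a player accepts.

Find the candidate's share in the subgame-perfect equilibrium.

Round 2 (the employer proposes): the candidate gets 11 if talks fail, so the employer offers 11 and keeps 89.
Round 1 (the candidate proposes): the employer can get 89 next round, worth 0.62 × 89 = 55.18 now. The candidate offers 55.18 and keeps 100 − 55.18 = 44.82.

44.82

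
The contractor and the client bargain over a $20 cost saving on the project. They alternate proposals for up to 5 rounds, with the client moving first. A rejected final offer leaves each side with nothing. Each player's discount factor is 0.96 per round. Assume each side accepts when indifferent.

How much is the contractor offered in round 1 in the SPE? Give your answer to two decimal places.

Round 5 (the client proposes): the contractor will accept anything ≥ 0, so the client offers 0 and keeps 20.
Round 4 (the contractor proposes): the client can get 20 next round, worth 0.96 × 20 = 19.2 now; the contractor offers that and keeps 0.8.
Round 3 (the client proposes): the contractor can get 0.8 next round, worth 0.96 × 0.8 = 0.768 now. The client offers 0.768 and keeps 20 − 0.768 = 19.232.
Round 2 (the contractor proposes): the client can get 19.232 next round, worth 0.96 × 19.232 = 18.46272 now; the contractor offers that and keeps 1.53728.
Round 1 (the client proposes): the contractor can get 1.53728 next round, worth 0.96 × 1.53728 = 1.4757888 now. The client offers 1.4757888 and keeps 20 − 1.4757888 = 18.5242112.

1.48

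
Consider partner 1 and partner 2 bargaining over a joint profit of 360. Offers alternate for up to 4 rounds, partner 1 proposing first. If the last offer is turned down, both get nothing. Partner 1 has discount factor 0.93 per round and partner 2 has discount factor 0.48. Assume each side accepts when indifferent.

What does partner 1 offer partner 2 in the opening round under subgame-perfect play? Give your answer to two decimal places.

By backward induction:
Round 4 (partner 2 proposes): rejection yields 0 for partner 1; partner 2 offers 0 and keeps 360.
Round 3 (partner 1 proposes): partner 2 can get 360 next round, worth 0.48 × 360 = 172.8 now, so partner 1 offers 172.8, keeping 187.2.
Round 2 (partner 2 proposes): partner 1 can get 187.2 next round, worth 0.93 × 187.2 = 174.096 now, so partner 2 offers 174.096, keeping 185.904.
Round 1 (partner 1 proposes): partner 2 can get 185.904 next round, worth 0.48 × 185.904 = 89.23392 now; partner 1 offers that and keeps 270.76608.

89.23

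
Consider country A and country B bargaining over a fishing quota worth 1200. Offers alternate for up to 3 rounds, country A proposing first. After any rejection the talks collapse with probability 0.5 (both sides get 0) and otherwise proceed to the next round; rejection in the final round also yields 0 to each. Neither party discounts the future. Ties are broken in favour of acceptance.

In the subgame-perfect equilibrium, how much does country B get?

300

By backward induction:
Round 3 (country A proposes): rejection yields 0 for country B; country A offers 0 and keeps 1200.
Round 2 (country B proposes): rejecting gives country A an expected 0.5 × 1200 = 600, so country B offers 600, keeping 600.
Round 1 (country A proposes): rejecting gives country B an expected 0.5 × 600 = 300, so country A offers 300, keeping 900.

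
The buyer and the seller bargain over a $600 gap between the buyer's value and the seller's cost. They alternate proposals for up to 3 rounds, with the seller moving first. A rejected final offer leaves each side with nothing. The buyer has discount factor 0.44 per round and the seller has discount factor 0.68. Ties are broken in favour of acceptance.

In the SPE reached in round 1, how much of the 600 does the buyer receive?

84.48

By backward induction:
Round 3 (the seller proposes): rejection yields 0 for the buyer; the seller offers 0 and keeps 600.
Round 2 (the buyer proposes): the seller can get 600 next round, worth 0.68 × 600 = 408 now; the buyer offers that and keeps 192.
Round 1 (the seller proposes): the buyer can get 192 next round, worth 0.44 × 192 = 84.48 now; the seller offers that and keeps 515.52.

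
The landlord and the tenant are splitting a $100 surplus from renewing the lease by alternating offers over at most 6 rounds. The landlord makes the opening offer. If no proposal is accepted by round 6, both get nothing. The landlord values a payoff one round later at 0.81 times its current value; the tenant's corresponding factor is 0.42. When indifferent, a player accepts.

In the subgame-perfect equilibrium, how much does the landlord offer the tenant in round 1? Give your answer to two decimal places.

By backward induction:
Round 6 (the tenant proposes): rejection yields 0 for the landlord; the tenant offers 0 and keeps 100.
Round 5 (the landlord proposes): the tenant can get 100 next round, worth 0.42 × 100 = 42 now; the landlord offers that and keeps 58.
Round 4 (the tenant proposes): the landlord can get 58 next round, worth 0.81 × 58 = 46.98 now, so the tenant offers 46.98, keeping 53.02.
Round 3 (the landlord proposes): the tenant can get 53.02 next round, worth 0.42 × 53.02 = 22.2684 now, so the landlord offers 22.2684, keeping 77.7316.
Round 2 (the tenant proposes): the landlord can get 77.7316 next round, worth 0.81 × 77.7316 = 62.962596 now; the tenant offers that and keeps 37.037404.
Round 1 (the landlord proposes): the tenant can get 37.037404 next round, worth 0.42 × 37.037404 = 15.55570968 now. The landlord offers 15.55570968 and keeps 100 − 15.55570968 = 84.44429032.

15.56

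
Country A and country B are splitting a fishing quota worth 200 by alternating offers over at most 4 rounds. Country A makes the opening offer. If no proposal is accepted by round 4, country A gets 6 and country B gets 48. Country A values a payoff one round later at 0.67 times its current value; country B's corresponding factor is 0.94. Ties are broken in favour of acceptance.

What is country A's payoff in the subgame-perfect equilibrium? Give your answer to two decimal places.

Round 4 (country B proposes): country A gets 6 if talks fail, so country B offers 6 and keeps 194.
Round 3 (country A proposes): country B can get 194 next round, worth 0.94 × 194 = 182.36 now; country A offers that and keeps 17.64.
Round 2 (country B proposes): country A can get 17.64 next round, worth 0.67 × 17.64 = 11.8188 now, so country B offers 11.8188, keeping 188.1812.
Round 1 (country A proposes): country B can get 188.1812 next round, worth 0.94 × 188.1812 = 176.890328 now. Country A offers 176.890328 and keeps 200 − 176.890328 = 23.109672.

23.11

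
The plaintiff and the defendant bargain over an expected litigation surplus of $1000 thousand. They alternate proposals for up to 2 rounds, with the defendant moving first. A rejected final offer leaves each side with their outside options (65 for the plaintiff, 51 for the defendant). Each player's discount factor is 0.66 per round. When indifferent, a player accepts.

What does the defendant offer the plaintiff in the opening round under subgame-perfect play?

Round 2 (the plaintiff proposes): the defendant gets 51 if talks fail, so the plaintiff offers 51 and keeps 949.
Round 1 (the defendant proposes): the plaintiff can get 949 next round, worth 0.66 × 949 = 626.34 now, so the defendant offers 626.34, keeping 373.66.

626.34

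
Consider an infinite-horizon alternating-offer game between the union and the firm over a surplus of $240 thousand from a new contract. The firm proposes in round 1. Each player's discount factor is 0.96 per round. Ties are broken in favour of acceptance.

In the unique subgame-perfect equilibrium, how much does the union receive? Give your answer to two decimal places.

117.55

In a stationary SPE each proposer offers the other exactly their discounted continuation value.
If the firm keeps x when proposing and the union keeps y when proposing, then x = 240 − 0.96y and y = 240 − 0.96x.
Solving: x = 240(1 − 0.96) / (1 − 0.96·0.96) = 9.6 / 0.0784 ≈ 122.4490.
The union gets 240 − 122.4490 ≈ 117.5510.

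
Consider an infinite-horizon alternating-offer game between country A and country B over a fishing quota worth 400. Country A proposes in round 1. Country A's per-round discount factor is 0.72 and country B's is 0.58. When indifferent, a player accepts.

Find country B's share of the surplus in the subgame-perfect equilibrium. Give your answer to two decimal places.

When country A proposes, country B accepts any offer worth at least 0.58 times what country B would get by proposing next round; and vice versa.
This gives x = 400 − 0.58y and y = 400 − 0.72x, where x and y are each side's share when it proposes.
Hence (1 − 0.58·0.72)x = 400(1 − 0.58), i.e. 0.5824·x = 168.
x ≈ 288.4615; country B's share is 400 − x ≈ 111.5385.

111.54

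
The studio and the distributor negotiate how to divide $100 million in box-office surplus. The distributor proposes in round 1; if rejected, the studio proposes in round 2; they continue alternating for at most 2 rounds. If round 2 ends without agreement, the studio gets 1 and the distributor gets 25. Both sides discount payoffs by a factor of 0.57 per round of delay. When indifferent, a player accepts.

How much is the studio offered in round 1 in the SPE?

Round 2 (the studio proposes): the distributor gets 25 if talks fail, so the studio offers 25 and keeps 75.
Round 1 (the distributor proposes): the studio can get 75 next round, worth 0.57 × 75 = 42.75 now; the distributor offers that and keeps 57.25.

42.75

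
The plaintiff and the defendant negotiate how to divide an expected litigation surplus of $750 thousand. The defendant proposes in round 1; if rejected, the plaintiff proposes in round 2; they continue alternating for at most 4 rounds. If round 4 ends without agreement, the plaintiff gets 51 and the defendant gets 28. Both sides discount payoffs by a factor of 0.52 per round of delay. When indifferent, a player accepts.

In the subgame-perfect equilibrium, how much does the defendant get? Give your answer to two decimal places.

461.28

Round 4 (the plaintiff proposes): the defendant gets 28 if talks fail, so the plaintiff offers 28 and keeps 722.
Round 3 (the defendant proposes): the plaintiff can get 722 next round, worth 0.52 × 722 = 375.44 now, so the defendant offers 375.44, keeping 374.56.
Round 2 (the plaintiff proposes): the defendant can get 374.56 next round, worth 0.52 × 374.56 = 194.7712 now; the plaintiff offers that and keeps 555.2288.
Round 1 (the defendant proposes): the plaintiff can get 555.2288 next round, worth 0.52 × 555.2288 = 288.718976 now, so the defendant offers 288.718976, keeping 461.281024.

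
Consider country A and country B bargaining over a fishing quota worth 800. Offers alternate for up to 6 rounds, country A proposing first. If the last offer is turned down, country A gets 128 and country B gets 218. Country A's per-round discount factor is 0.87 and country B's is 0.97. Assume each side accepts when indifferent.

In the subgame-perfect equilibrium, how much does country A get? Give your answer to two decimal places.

149.77

Work backward from the last round.
Round 6 (country B proposes): country A gets 128 if talks fail, so country B offers 128 and keeps 672.
Round 5 (country A proposes): country B can get 672 next round, worth 0.97 × 672 = 651.84 now, so country A offers 651.84, keeping 148.16.
Round 4 (country B proposes): country A can get 148.16 next round, worth 0.87 × 148.16 = 128.8992 now. Country B offers 128.8992 and keeps 800 − 128.8992 = 671.1008.
Round 3 (country A proposes): country B can get 671.1008 next round, worth 0.97 × 671.1008 = 650.967776 now; country A offers that and keeps 149.032224.
Round 2 (country B proposes): country A can get 149.032224 next round, worth 0.87 × 149.032224 = 129.65803488 now, so country B offers 129.65803488, keeping 670.34196512.
Round 1 (country A proposes): country B can get 670.34196512 next round, worth 0.97 × 670.34196512 = 650.2317061664 now. Country A offers 650.2317061664 and keeps 800 − 650.2317061664 = 149.7682938336.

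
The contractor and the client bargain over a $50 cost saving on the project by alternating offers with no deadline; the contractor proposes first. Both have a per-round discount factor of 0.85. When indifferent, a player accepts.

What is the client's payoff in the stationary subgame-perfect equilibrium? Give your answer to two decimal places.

22.97

When the contractor proposes, the client accepts any offer worth at least 0.85 times what the client would get by proposing next round; and vice versa.
This gives x = 50 − 0.85y and y = 50 − 0.85x, where x and y are each side's share when it proposes.
Hence (1 − 0.85·0.85)x = 50(1 − 0.85), i.e. 0.2775·x = 7.5.
x ≈ 27.0270; the client's share is 50 − x ≈ 22.9730.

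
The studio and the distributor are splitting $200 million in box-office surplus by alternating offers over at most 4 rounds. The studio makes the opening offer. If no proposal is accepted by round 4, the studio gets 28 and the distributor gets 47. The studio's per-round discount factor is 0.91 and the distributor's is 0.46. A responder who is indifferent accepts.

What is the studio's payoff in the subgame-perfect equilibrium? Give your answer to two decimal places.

Round 4 (the distributor proposes): the studio gets 28 if talks fail, so the distributor offers 28 and keeps 172.
Round 3 (the studio proposes): the distributor can get 172 next round, worth 0.46 × 172 = 79.12 now. The studio offers 79.12 and keeps 200 − 79.12 = 120.88.
Round 2 (the distributor proposes): the studio can get 120.88 next round, worth 0.91 × 120.88 = 110.0008 now; the distributor offers that and keeps 89.9992.
Round 1 (the studio proposes): the distributor can get 89.9992 next round, worth 0.46 × 89.9992 = 41.399632 now; the studio offers that and keeps 158.600368.

158.60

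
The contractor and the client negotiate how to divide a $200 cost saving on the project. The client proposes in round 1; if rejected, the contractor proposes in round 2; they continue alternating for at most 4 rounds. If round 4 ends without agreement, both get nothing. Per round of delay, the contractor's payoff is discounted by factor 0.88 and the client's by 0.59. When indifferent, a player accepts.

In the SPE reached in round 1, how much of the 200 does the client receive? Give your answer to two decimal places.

36.46

Work backward from the last round.
Round 4 (the contractor proposes): the client will accept anything ≥ 0, so the contractor offers 0 and keeps 200.
Round 3 (the client proposes): the contractor can get 200 next round, worth 0.88 × 200 = 176 now. The client offers 176 and keeps 200 − 176 = 24.
Round 2 (the contractor proposes): the client can get 24 next round, worth 0.59 × 24 = 14.16 now, so the contractor offers 14.16, keeping 185.84.
Round 1 (the client proposes): the contractor can get 185.84 next round, worth 0.88 × 185.84 = 163.5392 now. The client offers 163.5392 and keeps 200 − 163.5392 = 36.4608.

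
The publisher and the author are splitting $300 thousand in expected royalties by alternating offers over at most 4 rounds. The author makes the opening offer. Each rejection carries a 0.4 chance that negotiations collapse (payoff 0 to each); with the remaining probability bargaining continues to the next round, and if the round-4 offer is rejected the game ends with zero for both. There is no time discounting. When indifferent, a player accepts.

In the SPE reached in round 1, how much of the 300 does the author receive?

By backward induction:
Round 4 (the publisher proposes): rejection yields 0 for the author; the publisher offers 0 and keeps 300.
Round 3 (the author proposes): rejecting gives the publisher an expected 0.6 × 300 = 180, so the author offers 180, keeping 120.
Round 2 (the publisher proposes): rejecting gives the author an expected 0.6 × 120 = 72. The publisher offers 72 and keeps 300 − 72 = 228.
Round 1 (the author proposes): rejecting gives the publisher an expected 0.6 × 228 = 136.8. The author offers 136.8 and keeps 300 − 136.8 = 163.2.

163.2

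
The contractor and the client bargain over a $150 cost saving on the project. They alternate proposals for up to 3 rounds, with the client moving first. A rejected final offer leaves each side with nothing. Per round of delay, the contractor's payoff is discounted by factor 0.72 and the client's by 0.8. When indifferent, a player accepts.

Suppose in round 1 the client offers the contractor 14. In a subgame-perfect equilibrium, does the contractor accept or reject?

Round 3 (the client proposes): rejection yields 0 for the contractor; the client offers 0 and keeps 150.
Round 2 (the contractor proposes): the client can get 150 next round, worth 0.8 × 150 = 120 now, so the contractor offers 120, keeping 30.
So by rejecting in round 1, the contractor gets 30 next round, worth 0.72 × 30 = 21.6 now.
Offer 14 < 21.6, so the contractor rejects.

Reject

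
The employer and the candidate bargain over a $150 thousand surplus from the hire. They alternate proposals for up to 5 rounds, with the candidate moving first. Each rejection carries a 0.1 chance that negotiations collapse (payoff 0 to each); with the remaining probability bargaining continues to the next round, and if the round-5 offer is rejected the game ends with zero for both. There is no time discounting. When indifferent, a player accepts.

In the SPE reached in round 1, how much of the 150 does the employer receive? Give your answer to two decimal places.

24.44

By backward induction:
Round 5 (the candidate proposes): the employer will accept anything ≥ 0, so the candidate offers 0 and keeps 150.
Round 4 (the employer proposes): rejecting gives the candidate an expected 0.9 × 150 = 135. The employer offers 135 and keeps 150 − 135 = 15.
Round 3 (the candidate proposes): rejecting gives the employer an expected 0.9 × 15 = 13.5, so the candidate offers 13.5, keeping 136.5.
Round 2 (the employer proposes): rejecting gives the candidate an expected 0.9 × 136.5 = 122.85; the employer offers that and keeps 27.15.
Round 1 (the candidate proposes): rejecting gives the employer an expected 0.9 × 27.15 = 24.435. The candidate offers 24.435 and keeps 150 − 24.435 = 125.565.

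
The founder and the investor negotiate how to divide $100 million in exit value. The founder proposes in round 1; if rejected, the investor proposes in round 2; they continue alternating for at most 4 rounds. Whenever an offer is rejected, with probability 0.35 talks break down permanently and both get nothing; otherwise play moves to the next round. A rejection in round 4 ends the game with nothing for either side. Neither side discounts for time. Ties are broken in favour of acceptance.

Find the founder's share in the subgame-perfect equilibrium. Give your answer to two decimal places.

49.79

Round 4 (the investor proposes): rejection yields 0 for the founder; the investor offers 0 and keeps 100.
Round 3 (the founder proposes): rejecting gives the investor an expected 0.65 × 100 = 65; the founder offers that and keeps 35.
Round 2 (the investor proposes): rejecting gives the founder an expected 0.65 × 35 = 22.75. The investor offers 22.75 and keeps 100 − 22.75 = 77.25.
Round 1 (the founder proposes): rejecting gives the investor an expected 0.65 × 77.25 = 50.2125. The founder offers 50.2125 and keeps 100 − 50.2125 = 49.7875.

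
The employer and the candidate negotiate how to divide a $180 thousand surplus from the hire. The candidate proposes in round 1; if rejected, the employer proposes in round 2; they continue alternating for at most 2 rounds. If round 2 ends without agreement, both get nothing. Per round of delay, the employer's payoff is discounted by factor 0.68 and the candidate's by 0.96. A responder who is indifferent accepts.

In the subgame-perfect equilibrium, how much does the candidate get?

Round 2 (the employer proposes): rejection yields 0 for the candidate; the employer offers 0 and keeps 180.
Round 1 (the candidate proposes): the employer can get 180 next round, worth 0.68 × 180 = 122.4 now. The candidate offers 122.4 and keeps 180 − 122.4 = 57.6.

57.6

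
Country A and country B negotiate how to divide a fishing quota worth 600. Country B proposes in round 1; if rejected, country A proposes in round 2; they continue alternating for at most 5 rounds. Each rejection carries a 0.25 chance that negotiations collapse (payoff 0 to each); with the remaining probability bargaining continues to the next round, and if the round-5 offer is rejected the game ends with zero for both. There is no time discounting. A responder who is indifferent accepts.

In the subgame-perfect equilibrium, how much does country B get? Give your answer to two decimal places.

Round 5 (country B proposes): country A will accept anything ≥ 0, so country B offers 0 and keeps 600.
Round 4 (country A proposes): rejecting gives country B an expected 0.75 × 600 = 450, so country A offers 450, keeping 150.
Round 3 (country B proposes): rejecting gives country A an expected 0.75 × 150 = 112.5, so country B offers 112.5, keeping 487.5.
Round 2 (country A proposes): rejecting gives country B an expected 0.75 × 487.5 = 365.625, so country A offers 365.625, keeping 234.375.
Round 1 (country B proposes): rejecting gives country A an expected 0.75 × 234.375 = 175.78125, so country B offers 175.78125, keeping 424.21875.

424.22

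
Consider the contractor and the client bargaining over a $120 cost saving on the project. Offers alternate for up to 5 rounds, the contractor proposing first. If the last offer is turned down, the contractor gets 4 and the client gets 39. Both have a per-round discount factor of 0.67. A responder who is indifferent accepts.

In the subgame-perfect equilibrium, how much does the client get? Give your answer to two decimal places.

46.30

Round 5 (the contractor proposes): the client gets 39 if talks fail, so the contractor offers 39 and keeps 81.
Round 4 (the client proposes): the contractor can get 81 next round, worth 0.67 × 81 = 54.27 now, so the client offers 54.27, keeping 65.73.
Round 3 (the contractor proposes): the client can get 65.73 next round, worth 0.67 × 65.73 = 44.0391 now; the contractor offers that and keeps 75.9609.
Round 2 (the client proposes): the contractor can get 75.9609 next round, worth 0.67 × 75.9609 = 50.893803 now. The client offers 50.893803 and keeps 120 − 50.893803 = 69.106197.
Round 1 (the contractor proposes): the client can get 69.106197 next round, worth 0.67 × 69.106197 = 46.30115199 now; the contractor offers that and keeps 73.69884801.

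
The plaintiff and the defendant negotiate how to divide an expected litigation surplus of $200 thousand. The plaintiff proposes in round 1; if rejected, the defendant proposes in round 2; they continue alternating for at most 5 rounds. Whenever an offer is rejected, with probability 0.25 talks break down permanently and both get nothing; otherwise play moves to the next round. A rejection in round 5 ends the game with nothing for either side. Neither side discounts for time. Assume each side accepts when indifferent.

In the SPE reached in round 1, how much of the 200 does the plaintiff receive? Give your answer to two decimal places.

141.41

Round 5 (the plaintiff proposes): the defendant will accept anything ≥ 0, so the plaintiff offers 0 and keeps 200.
Round 4 (the defendant proposes): rejecting gives the plaintiff an expected 0.75 × 200 = 150; the defendant offers that and keeps 50.
Round 3 (the plaintiff proposes): rejecting gives the defendant an expected 0.75 × 50 = 37.5; the plaintiff offers that and keeps 162.5.
Round 2 (the defendant proposes): rejecting gives the plaintiff an expected 0.75 × 162.5 = 121.875. The defendant offers 121.875 and keeps 200 − 121.875 = 78.125.
Round 1 (the plaintiff proposes): rejecting gives the defendant an expected 0.75 × 78.125 = 58.59375; the plaintiff offers that and keeps 141.40625.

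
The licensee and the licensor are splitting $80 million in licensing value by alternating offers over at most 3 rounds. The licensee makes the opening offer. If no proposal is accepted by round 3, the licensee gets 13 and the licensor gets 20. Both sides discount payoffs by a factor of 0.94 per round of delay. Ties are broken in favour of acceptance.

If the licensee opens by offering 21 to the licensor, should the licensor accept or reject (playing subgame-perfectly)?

Reject

Round 3 (the licensee proposes): the licensor gets 20 if talks fail, so the licensee offers 20 and keeps 60.
Round 2 (the licensor proposes): the licensee can get 60 next round, worth 0.94 × 60 = 56.4 now; the licensor offers that and keeps 23.6.
So by rejecting in round 1, the licensor gets 23.6 next round, worth 0.94 × 23.6 = 22.184 now.
Offer 21 < 22.184, so the licensor rejects.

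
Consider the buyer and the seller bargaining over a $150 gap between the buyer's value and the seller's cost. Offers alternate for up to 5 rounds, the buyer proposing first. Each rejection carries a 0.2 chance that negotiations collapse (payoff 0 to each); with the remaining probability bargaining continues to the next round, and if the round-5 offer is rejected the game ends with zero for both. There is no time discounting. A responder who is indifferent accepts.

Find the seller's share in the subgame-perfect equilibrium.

39.36

Round 5 (the buyer proposes): rejection yields 0 for the seller; the buyer offers 0 and keeps 150.
Round 4 (the seller proposes): rejecting gives the buyer an expected 0.8 × 150 = 120. The seller offers 120 and keeps 150 − 120 = 30.
Round 3 (the buyer proposes): rejecting gives the seller an expected 0.8 × 30 = 24, so the buyer offers 24, keeping 126.
Round 2 (the seller proposes): rejecting gives the buyer an expected 0.8 × 126 = 100.8. The seller offers 100.8 and keeps 150 − 100.8 = 49.2.
Round 1 (the buyer proposes): rejecting gives the seller an expected 0.8 × 49.2 = 39.36; the buyer offers that and keeps 110.64.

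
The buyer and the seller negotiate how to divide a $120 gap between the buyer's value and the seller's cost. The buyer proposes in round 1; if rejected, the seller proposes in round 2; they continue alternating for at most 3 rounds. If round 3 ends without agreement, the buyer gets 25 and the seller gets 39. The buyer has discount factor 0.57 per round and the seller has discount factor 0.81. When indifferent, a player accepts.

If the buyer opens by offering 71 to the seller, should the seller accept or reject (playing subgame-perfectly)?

Accept

Work out the seller's continuation value if the offer is rejected.
Round 3 (the buyer proposes): the seller gets 39 if talks fail, so the buyer offers 39 and keeps 81.
Round 2 (the seller proposes): the buyer can get 81 next round, worth 0.57 × 81 = 46.17 now. The seller offers 46.17 and keeps 120 − 46.17 = 73.83.
So by rejecting in round 1, the seller gets 73.83 next round, worth 0.81 × 73.83 = 59.8023 now.
Offer 71 ≥ 59.8023, so the seller accepts.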